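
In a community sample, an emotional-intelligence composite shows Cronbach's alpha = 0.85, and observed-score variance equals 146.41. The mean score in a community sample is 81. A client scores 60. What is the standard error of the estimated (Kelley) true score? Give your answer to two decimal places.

σ = 146.41^(1/2) = 12.10000
SE_est = SD × √(r(1 − r)) = 12.10000 × √0.12750 ≈ 12.10000 × 0.35707 ≈ 4.32056

4.32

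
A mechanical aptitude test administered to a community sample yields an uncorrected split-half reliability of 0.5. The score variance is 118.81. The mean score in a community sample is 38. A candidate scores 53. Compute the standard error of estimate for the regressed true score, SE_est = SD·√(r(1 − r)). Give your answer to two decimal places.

5.14

SD = √118.81 = 10.90000
r_full = 2·0.5 / (1 + 0.5) ≈ 0.66667
SE_est = SD × √(r(1 − r)) = 10.90000 × √0.22222 ≈ 10.90000 × 0.47140 ≈ 5.13831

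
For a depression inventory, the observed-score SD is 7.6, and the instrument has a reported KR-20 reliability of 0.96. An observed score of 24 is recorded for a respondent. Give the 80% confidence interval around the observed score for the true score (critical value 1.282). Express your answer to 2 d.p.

SEM = 7.600×√(1 − 0.960) ≃ 1.520
Margin = 1.282 × 1.520 ≃ 1.949
Interval: (22.051, 25.949)

[22.05, 25.95]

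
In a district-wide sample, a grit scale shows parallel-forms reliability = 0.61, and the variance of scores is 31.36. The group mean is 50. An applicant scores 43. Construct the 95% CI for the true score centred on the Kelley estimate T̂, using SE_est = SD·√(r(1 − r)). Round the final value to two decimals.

[40.38, 51.08]

SD = √31.36 = 5.6000
Estimated true score = 0.6100·43 + (1 − 0.6100)·50 ≈ 45.7300
SE_est = 5.6000·√[r(1 − r)] ≈ 2.7314
95% CI: 45.7300 ± 5.3535 ≈ (40.3765, 51.0835)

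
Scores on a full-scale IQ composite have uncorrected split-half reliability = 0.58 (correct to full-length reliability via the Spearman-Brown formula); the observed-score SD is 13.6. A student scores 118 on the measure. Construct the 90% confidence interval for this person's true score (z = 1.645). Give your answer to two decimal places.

[106.47, 129.53]

Full-length reliability (Spearman-Brown) = 2(0.58)/(1+0.58) ≃ 0.73418
SEM = 13.60000×√(1 − 0.73418) ≃ 7.01189
Margin = 1.645 × 7.01189 ≃ 11.53456
Interval: (106.46544, 129.53456)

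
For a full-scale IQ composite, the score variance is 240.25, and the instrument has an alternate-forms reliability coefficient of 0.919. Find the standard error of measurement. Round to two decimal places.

σ = 240.25^(1/2) = 15.5000
SEM = 15.5000 · √(1 − 0.9190) = 15.5000 · √0.0810 ≃ 15.5000 · 0.2846 ≃ 4.4114

4.41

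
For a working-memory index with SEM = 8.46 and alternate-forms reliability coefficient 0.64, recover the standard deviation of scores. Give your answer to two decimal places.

SD = 8.46 / √(1 − 0.64) ≈ 14.1000

14.10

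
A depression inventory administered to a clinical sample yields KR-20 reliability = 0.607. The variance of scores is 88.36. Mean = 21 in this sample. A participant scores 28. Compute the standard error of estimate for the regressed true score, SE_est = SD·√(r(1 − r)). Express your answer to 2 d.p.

σ = 88.36^(1/2) = 9.4000
SE_est = SD × √(r(1 − r)) = 9.4000 × √0.2386 ≃ 9.4000 × 0.4884 ≃ 4.5911

4.59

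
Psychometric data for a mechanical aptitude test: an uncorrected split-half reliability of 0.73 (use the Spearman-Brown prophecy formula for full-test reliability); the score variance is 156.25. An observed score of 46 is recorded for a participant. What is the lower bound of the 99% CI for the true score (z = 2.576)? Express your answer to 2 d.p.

SD = √156.25 ≈ 12.500
Full-length reliability (Spearman-Brown) = 2(0.73)/(1+0.73) ≈ 0.844
The standard error of measurement is 12.500*√(1 − 0.844) ≈ 12.500*0.395 ≈ 4.938.
Half-width = 2.576*4.938 ≈ 12.721
Lower bound: 46 − 12.721 = 33.279

33.28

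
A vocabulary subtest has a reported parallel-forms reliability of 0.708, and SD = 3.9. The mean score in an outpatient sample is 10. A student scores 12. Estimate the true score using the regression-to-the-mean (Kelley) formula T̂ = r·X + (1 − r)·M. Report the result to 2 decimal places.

Estimated true score = 0.70800*12 + (1 − 0.70800)*10 ≈ 11.41600

11.42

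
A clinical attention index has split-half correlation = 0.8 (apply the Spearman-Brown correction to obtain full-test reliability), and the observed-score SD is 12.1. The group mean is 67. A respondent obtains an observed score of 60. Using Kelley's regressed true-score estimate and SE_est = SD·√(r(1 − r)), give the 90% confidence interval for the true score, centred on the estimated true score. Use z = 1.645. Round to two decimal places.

Full-length reliability (Spearman-Brown) = 2(0.8)/(1+0.8) ≈ 0.88889
T̂ = 0.88889(60) + 0.11111(67) ≈ 60.77778
SE_est = 12.10000·√(0.88889·0.11111) ≈ 3.80266
CI = 60.77778 ± 1.645 · 3.80266 → [54.52240, 67.03316]

[54.52, 67.03]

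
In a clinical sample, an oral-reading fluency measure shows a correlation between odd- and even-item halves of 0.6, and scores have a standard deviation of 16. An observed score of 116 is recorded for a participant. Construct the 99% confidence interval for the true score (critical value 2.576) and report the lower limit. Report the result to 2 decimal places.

95.39

Spearman-Brown: r = 2(0.6) / (1 + 0.6) = 1.200 / 1.600 ≈ 0.750
SEM = 16.000·√(1 − 0.750) ≈ 8.000
Half-width = 2.576·8.000 ≈ 20.608
Lower limit = 116 − 20.608 ≈ 95.392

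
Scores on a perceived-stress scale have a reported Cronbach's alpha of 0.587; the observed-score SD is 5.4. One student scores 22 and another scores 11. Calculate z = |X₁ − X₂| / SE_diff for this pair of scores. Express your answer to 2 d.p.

The standard error of measurement is 5.40000·√(1 − 0.58700) ≈ 5.40000·0.64265 ≈ 3.47031.
SE_diff = SEM · √2 ≈ 3.47031 · 1.41421 ≈ 4.90777
z = |22 − 11| / 4.90777 = 11 / 4.90777 ≈ 2.24135

2.24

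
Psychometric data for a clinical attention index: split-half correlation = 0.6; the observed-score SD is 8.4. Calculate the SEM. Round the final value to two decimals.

4.20

Spearman-Brown: r = 2(0.6) / (1 + 0.6) = 1.200 / 1.600 ≈ 0.750
The standard error of measurement is 8.400·√(1 − 0.750) ≈ 8.400·0.500 ≈ 4.200.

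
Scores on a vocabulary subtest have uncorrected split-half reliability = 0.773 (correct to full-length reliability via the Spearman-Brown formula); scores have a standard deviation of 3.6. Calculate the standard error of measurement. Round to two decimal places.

r_full = 2·0.773 / (1 + 0.773) ≈ 0.872
SEM = 3.600 · √(1 − 0.872) = 3.600 · √0.128 ≈ 3.600 · 0.358 ≈ 1.288

1.29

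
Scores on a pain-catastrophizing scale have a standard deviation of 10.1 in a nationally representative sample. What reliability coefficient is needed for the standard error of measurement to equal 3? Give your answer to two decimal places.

r = 1 − (SEM / SD)² = 1 − (3.000 / 10.1)² ≈ 1 − 0.088 ≈ 0.912

0.91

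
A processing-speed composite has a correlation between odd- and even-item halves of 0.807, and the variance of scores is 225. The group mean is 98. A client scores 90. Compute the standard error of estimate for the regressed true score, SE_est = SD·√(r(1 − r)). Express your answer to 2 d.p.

4.63

SD = √225 ≈ 15.000
r_full = 2·0.807 / (1 + 0.807) ≈ 0.893
SE_est = SD * √(r(1 − r)) = 15.000 * √0.095 ≈ 15.000 * 0.309 ≈ 4.633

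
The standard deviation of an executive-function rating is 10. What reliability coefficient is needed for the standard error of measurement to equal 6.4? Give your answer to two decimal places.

0.59

Required reliability = 1 − (SEM/SD)² = 1 − 0.4096 ≈ 0.5904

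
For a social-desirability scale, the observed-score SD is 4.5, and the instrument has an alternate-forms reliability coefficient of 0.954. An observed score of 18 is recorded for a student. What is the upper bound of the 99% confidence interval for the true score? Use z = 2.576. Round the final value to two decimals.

20.49

SEM = 4.500 * √(1 − 0.954) = 4.500 * √0.046 ≈ 4.500 * 0.214 ≈ 0.965
Half-width = 2.576*0.965 ≈ 2.486
Upper limit = 18 + 2.486 ≈ 20.486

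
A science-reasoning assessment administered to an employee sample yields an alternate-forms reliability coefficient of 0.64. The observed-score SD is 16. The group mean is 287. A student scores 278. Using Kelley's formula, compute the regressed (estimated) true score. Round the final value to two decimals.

281.24

T̂ = 0.6400(278) + 0.3600(287) ≈ 281.2400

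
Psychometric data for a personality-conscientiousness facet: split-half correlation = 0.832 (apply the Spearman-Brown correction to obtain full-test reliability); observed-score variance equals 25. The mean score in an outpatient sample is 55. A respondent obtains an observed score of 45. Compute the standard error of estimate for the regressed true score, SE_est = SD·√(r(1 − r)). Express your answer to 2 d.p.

1.44

SD = √25 ≈ 5.0000
r_full = 2·0.832 / (1 + 0.832) ≈ 0.9083
SE_est = SD × √(r(1 − r)) = 5.0000 × √0.0833 ≈ 5.0000 × 0.2886 ≈ 1.4430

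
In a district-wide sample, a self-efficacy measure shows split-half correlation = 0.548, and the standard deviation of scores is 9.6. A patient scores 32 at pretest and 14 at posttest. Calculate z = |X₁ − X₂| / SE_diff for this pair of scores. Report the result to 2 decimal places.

r_full = 2·0.548 / (1 + 0.548) ≈ 0.708
SEM = 9.600*√(1 − 0.708) ≈ 5.187
SE_diff = √2 * SEM ≈ 7.336
z = |32 − 14| / 7.336 = 18 / 7.336 ≈ 2.454

2.45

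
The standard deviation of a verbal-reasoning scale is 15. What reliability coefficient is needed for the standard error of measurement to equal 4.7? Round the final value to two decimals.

Required reliability = 1 − (SEM/SD)² = 1 − 0.09818 ≈ 0.90182

0.90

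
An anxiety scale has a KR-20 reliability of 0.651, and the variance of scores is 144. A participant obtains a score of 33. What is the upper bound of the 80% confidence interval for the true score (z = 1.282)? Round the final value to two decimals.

42.09

SD = √144 = 12.00000
SEM = 12.00000·√(1 − 0.65100) ≈ 7.08915
1.282 · SEM ≈ 9.08829
Upper limit = 33 + 9.08829 ≈ 42.08829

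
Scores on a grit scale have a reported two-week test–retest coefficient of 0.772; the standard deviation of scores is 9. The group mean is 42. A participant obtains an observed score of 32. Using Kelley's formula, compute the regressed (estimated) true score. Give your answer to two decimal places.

T̂ = 0.772(32) + 0.228(42) ≈ 34.280

34.28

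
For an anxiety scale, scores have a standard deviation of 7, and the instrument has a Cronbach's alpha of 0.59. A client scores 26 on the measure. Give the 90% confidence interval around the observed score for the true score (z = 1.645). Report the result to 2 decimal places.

The standard error of measurement is 7.00000*√(1 − 0.59000) ≃ 7.00000*0.64031 ≃ 4.48219.
1.645 * SEM ≃ 7.37320
90% CI: 26 ± 7.37320 = [18.62680, 33.37320]

[18.63, 33.37]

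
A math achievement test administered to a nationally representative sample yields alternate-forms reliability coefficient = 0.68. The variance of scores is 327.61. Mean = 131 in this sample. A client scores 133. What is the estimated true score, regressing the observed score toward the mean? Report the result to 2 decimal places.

Estimated true score = 0.68000*133 + (1 − 0.68000)*131 ≈ 132.36000

132.36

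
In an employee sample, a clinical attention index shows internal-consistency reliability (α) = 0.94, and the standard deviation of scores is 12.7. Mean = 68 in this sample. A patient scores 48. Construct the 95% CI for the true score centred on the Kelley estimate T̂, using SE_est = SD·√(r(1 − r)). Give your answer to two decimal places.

T̂ = 0.9400(48) + 0.0600(68) ≈ 49.2000
SE_est = SD * √(r(1 − r)) = 12.7000 * √0.0564 ≈ 12.7000 * 0.2375 ≈ 3.0161
95% CI: 49.2000 ± 5.9115 ≈ (43.2885, 55.1115)

[43.29, 55.11]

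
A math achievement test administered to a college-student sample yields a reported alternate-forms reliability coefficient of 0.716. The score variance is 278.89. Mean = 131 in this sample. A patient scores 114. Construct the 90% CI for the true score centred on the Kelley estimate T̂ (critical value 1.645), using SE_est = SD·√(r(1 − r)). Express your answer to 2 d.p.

SD = √278.89 ≈ 16.7000
T̂ = 0.7160(114) + 0.2840(131) ≈ 118.8280
SE_est = SD × √(r(1 − r)) = 16.7000 × √0.2033 ≈ 16.7000 × 0.4509 ≈ 7.5306
90% CI: 118.8280 ± 12.3879 ≈ (106.4401, 131.2159)

[106.44, 131.22]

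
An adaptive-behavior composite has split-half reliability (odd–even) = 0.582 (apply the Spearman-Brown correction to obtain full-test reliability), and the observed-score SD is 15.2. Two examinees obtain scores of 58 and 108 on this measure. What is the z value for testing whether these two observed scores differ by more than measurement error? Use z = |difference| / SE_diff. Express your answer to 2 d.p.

Spearman-Brown: r = 2(0.582) / (1 + 0.582) = 1.1640 / 1.5820 ≃ 0.7358
SEM = 15.2000×√(1 − 0.7358) ≃ 7.8132
SE_diff = √2 × SEM ≃ 11.0495
z = 50 / 11.0495 ≃ 4.5251

4.53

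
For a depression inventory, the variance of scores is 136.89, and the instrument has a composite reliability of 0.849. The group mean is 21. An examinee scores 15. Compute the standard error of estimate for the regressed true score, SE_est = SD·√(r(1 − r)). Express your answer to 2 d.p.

σ = 136.89^(1/2) = 11.70000
SE_est = SD · √(r(1 − r)) = 11.70000 · √0.12820 ≃ 11.70000 · 0.35805 ≃ 4.18917

4.19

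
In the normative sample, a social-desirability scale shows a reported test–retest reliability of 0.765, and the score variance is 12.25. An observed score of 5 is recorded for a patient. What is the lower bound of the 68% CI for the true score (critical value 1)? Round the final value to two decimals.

3.30

SD = √12.25 ≈ 3.500
SEM = 3.500·√(1 − 0.765) ≈ 1.697
1 · SEM ≈ 1.697
Lower bound: 5 − 1.697 = 3.303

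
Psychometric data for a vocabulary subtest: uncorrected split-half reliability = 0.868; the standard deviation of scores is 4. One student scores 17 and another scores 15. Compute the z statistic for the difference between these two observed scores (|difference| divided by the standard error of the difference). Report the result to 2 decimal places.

r_full = 2·0.868 / (1 + 0.868) ≃ 0.92934
SEM = 4.00000·√(1 − 0.92934) ≃ 1.06331
SE_diff = SEM · √2 ≃ 1.06331 · 1.41421 ≃ 1.50374
z = |17 − 15| / 1.50374 = 2 / 1.50374 ≃ 1.33001

1.33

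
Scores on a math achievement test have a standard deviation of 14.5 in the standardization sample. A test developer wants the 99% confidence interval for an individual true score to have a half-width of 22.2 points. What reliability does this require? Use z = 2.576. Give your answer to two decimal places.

0.65

Required SEM = 22.2 / 2.576 ≈ 8.61801
r = 1 − (SEM / SD)² = 1 − (8.61801 / 14.5)² ≈ 1 − 0.35325 ≈ 0.64675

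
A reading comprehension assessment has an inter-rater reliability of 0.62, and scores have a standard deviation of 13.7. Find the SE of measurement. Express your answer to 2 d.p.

SEM = 13.70000·√(1 − 0.62000) ≈ 8.44525

8.45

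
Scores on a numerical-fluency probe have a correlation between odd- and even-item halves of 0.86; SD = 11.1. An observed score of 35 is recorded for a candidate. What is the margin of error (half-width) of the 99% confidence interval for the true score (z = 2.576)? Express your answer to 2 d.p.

7.84

Spearman-Brown: r = 2(0.86) / (1 + 0.86) = 1.7200 / 1.8600 ≈ 0.9247
SEM = 11.1000 × √(1 − 0.9247) = 11.1000 × √0.0753 ≈ 11.1000 × 0.2744 ≈ 3.0453
2.576 × SEM ≈ 7.8447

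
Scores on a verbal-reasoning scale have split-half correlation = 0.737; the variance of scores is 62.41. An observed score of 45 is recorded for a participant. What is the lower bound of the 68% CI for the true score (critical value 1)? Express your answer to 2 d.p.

σ = 62.41^(1/2) = 7.9000
r_full = 2·0.737 / (1 + 0.737) ≃ 0.8486
The standard error of measurement is 7.9000·√(1 − 0.8486) ≃ 7.9000·0.3891 ≃ 3.0740.
Margin = 1 · 3.0740 ≃ 3.0740
Lower limit = 45 − 3.0740 ≃ 41.9260

41.93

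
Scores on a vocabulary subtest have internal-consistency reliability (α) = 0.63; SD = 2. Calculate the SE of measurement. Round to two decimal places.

1.22

SEM = 2.0000 * √(1 − 0.6300) = 2.0000 * √0.3700 ≃ 2.0000 * 0.6083 ≃ 1.2166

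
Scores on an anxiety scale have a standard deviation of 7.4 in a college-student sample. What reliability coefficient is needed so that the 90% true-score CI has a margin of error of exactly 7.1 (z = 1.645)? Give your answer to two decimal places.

Required SEM = 7.1 / 1.645 ≈ 4.31611
r = 1 − (4.31611/7.4)² ≈ 1 − 0.34019 ≈ 0.65981

0.66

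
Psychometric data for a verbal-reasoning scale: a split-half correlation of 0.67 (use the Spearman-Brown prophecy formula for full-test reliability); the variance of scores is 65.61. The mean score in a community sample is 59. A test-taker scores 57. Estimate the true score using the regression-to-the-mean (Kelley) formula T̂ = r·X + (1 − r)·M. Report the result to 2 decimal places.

57.40

Spearman-Brown: r = 2(0.67) / (1 + 0.67) = 1.340 / 1.670 ≃ 0.802
T̂ = 0.802(57) + 0.198(59) ≃ 57.395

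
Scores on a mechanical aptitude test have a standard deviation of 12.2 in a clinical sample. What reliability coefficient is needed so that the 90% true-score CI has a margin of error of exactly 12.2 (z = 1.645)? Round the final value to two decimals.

SEM needed = half-width / z = 12.2/1.645 ≈ 7.4164
Required reliability = 1 − (SEM/SD)² = 1 − 0.3695 ≈ 0.6305

0.63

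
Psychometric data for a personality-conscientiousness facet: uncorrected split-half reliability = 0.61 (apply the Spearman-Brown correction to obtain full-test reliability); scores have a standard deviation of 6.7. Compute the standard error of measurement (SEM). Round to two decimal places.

r_full = 2·0.61 / (1 + 0.61) ≈ 0.7578
SEM = 6.7000 · √(1 − 0.7578) = 6.7000 · √0.2422 ≈ 6.7000 · 0.4922 ≈ 3.2976

3.30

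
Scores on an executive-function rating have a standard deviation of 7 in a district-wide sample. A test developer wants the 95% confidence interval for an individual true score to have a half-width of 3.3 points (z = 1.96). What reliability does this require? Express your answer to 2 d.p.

SEM needed = half-width / z = 3.3/1.96 ≈ 1.68367
r = 1 − (SEM / SD)² = 1 − (1.68367 / 7)² ≈ 1 − 0.05785 ≈ 0.94215

0.94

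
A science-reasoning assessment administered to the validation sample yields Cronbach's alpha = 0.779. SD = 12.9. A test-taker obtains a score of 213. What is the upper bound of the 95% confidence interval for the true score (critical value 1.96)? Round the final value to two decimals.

224.89

SEM = 12.90000 · √(1 − 0.77900) = 12.90000 · √0.22100 ≈ 12.90000 · 0.47011 ≈ 6.06437
Margin = 1.96 · 6.06437 ≈ 11.88617
Upper limit = 213 + 11.88617 ≈ 224.88617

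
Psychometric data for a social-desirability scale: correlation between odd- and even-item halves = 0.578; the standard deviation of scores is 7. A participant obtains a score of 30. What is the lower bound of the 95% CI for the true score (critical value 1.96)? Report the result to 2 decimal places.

22.90

r_full = 2·0.578 / (1 + 0.578) ≈ 0.7326
SEM = 7.0000 * √(1 − 0.7326) = 7.0000 * √0.2674 ≈ 7.0000 * 0.5171 ≈ 3.6199
Margin = 1.96 * 3.6199 ≈ 7.0951
Lower limit = 30 − 7.0951 ≈ 22.9049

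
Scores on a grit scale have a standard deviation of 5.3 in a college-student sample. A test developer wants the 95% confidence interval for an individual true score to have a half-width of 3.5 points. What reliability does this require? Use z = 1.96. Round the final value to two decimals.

0.89

Required SEM = 3.5 / 1.96 ≈ 1.7857
r = 1 − (SEM / SD)² = 1 − (1.7857 / 5.3)² ≈ 1 − 0.1135 ≈ 0.8865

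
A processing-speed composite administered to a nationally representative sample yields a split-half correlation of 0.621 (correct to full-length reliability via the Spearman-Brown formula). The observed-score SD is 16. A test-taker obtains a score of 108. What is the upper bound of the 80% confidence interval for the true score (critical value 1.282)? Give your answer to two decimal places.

Spearman-Brown: r = 2(0.621) / (1 + 0.621) = 1.242 / 1.621 ≈ 0.766
SEM = 16.000×√(1 − 0.766) ≈ 7.737
Margin = 1.282 × 7.737 ≈ 9.918
Upper bound: 108 + 9.918 = 117.918

117.92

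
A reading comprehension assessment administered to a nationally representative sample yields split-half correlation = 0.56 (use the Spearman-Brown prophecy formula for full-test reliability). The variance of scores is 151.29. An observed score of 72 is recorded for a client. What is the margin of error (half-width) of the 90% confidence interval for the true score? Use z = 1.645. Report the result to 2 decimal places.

10.75

SD = √151.29 = 12.30000
Spearman-Brown: r = 2(0.56) / (1 + 0.56) = 1.12000 / 1.56000 ≈ 0.71795
SEM = 12.30000 · √(1 − 0.71795) = 12.30000 · √0.28205 ≈ 12.30000 · 0.53109 ≈ 6.53235
Margin = 1.645 · 6.53235 ≈ 10.74571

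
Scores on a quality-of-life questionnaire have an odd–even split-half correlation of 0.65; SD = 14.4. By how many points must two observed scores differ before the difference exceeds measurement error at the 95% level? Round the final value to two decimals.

Full-length reliability (Spearman-Brown) = 2(0.65)/(1+0.65) ≈ 0.7879
SEM = 14.4000*√(1 − 0.7879) ≈ 6.6322
SE_diff = √2 * SEM ≈ 9.3793
Minimum reliable difference = 1.96 * SE_diff ≈ 1.96 * 9.3793 ≈ 18.3834

18.38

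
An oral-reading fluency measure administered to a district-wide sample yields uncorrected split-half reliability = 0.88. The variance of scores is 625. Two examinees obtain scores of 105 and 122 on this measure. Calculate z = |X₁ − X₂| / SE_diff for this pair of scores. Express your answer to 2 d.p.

σ = 625^(1/2) = 25.0000
r_full = 2·0.88 / (1 + 0.88) ≈ 0.9362
SEM = 25.0000 × √(1 − 0.9362) = 25.0000 × √0.0638 ≈ 25.0000 × 0.2526 ≈ 6.3161
SE_diff = SEM × √2 ≈ 6.3161 × 1.4142 ≈ 8.9324
z = 17 / 8.9324 ≈ 1.9032

1.90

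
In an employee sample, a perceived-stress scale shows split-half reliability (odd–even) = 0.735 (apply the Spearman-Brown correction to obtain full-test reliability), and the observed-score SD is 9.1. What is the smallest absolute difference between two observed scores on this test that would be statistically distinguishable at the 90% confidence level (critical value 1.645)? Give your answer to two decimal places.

8.27

Full-length reliability (Spearman-Brown) = 2(0.735)/(1+0.735) ≃ 0.847
SEM = 9.100·√(1 − 0.847) ≃ 3.556
SE_diff = SEM · √2 ≃ 3.556 · 1.414 ≃ 5.030
Smallest detectable difference = 1.645·5.030 ≃ 8.274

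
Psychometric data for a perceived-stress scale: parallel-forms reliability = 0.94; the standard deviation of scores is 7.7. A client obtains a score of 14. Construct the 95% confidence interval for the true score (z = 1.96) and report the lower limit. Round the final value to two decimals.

The standard error of measurement is 7.7000·√(1 − 0.9400) ≈ 7.7000·0.2449 ≈ 1.8861.
Margin = 1.96 · 1.8861 ≈ 3.6968
Lower limit = 14 − 3.6968 ≈ 10.3032

10.30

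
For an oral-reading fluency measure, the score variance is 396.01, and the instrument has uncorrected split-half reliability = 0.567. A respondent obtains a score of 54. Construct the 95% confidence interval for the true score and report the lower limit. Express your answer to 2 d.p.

33.50

SD = √396.01 = 19.90000
Full-length reliability (Spearman-Brown) = 2(0.567)/(1+0.567) ≈ 0.72368
SEM = 19.90000*√(1 − 0.72368) ≈ 10.46074
Margin = 1.96 * 10.46074 ≈ 20.50306
Lower limit = 54 − 20.50306 ≈ 33.49694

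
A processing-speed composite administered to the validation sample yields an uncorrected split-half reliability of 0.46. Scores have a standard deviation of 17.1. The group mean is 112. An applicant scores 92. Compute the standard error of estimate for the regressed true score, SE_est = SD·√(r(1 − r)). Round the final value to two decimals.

r_full = 2·0.46 / (1 + 0.46) ≈ 0.630
SE_est = SD * √(r(1 − r)) = 17.100 * √0.233 ≈ 17.100 * 0.483 ≈ 8.255

8.26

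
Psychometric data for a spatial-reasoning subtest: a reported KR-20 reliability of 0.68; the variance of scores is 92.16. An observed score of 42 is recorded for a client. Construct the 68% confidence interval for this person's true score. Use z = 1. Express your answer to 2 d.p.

[36.57, 47.43]

SD = √92.16 ≈ 9.600
The standard error of measurement is 9.600×√(1 − 0.680) ≈ 9.600×0.566 ≈ 5.431.
1 × SEM ≈ 5.431
CI = 42 ± 5.431 → [36.569, 47.431]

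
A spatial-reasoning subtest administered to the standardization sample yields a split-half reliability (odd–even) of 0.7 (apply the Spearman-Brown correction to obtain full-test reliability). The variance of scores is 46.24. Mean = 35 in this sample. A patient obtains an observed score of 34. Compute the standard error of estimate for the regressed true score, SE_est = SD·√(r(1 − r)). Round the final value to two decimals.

2.59

σ = 46.24^(1/2) = 6.8000
Spearman-Brown: r = 2(0.7) / (1 + 0.7) = 1.4000 / 1.7000 ≈ 0.8235
SE_est = 6.8000*√(0.8235*0.1765) ≈ 2.5923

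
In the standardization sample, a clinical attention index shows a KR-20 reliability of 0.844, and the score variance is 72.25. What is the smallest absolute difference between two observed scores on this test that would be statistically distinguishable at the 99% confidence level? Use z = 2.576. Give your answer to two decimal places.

σ = 72.25^(1/2) = 8.50000
SEM = 8.50000*√(1 − 0.84400) ≈ 3.35723
SE_diff = SEM * √2 ≈ 3.35723 * 1.41421 ≈ 4.74784
Minimum reliable difference = 2.576 * SE_diff ≈ 2.576 * 4.74784 ≈ 12.23044

12.23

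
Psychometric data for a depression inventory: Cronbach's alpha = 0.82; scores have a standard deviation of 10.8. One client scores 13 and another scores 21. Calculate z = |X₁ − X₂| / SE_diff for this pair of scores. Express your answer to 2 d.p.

1.23

SEM = 10.8000 * √(1 − 0.8200) = 10.8000 * √0.1800 ≃ 10.8000 * 0.4243 ≃ 4.5821
SE_diff = SEM * √2 ≃ 4.5821 * 1.4142 ≃ 6.4800
z = 8 / 6.4800 ≃ 1.2346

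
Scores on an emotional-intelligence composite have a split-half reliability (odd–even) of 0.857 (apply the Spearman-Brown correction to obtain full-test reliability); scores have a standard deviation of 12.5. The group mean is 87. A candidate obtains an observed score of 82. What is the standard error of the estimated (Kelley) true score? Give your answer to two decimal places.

3.33

Full-length reliability (Spearman-Brown) = 2(0.857)/(1+0.857) ≈ 0.9230
SE_est = SD * √(r(1 − r)) = 12.5000 * √0.0711 ≈ 12.5000 * 0.2666 ≈ 3.3325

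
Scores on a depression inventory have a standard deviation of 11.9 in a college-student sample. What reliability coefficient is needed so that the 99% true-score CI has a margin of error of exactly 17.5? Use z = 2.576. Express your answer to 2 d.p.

0.67

SEM needed = half-width / z = 17.5/2.576 ≈ 6.793
r = 1 − (SEM / SD)² = 1 − (6.793 / 11.9)² ≈ 1 − 0.326 ≈ 0.674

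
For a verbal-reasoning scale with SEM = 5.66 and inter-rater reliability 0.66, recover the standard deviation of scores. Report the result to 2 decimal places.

SD = 5.66 / √(1 − 0.66) ≈ 9.70682

9.71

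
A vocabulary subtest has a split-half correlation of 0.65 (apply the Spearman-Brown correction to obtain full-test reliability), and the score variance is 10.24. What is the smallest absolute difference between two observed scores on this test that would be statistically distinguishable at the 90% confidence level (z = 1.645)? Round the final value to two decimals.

σ = 10.24^(1/2) = 3.20000
Full-length reliability (Spearman-Brown) = 2(0.65)/(1+0.65) ≈ 0.78788
SEM = 3.20000 · √(1 − 0.78788) = 3.20000 · √0.21212 ≈ 3.20000 · 0.46057 ≈ 1.47381
SE_diff = √2 · SEM ≈ 2.08428
Minimum reliable difference = 1.645 · SE_diff ≈ 1.645 · 2.08428 ≈ 3.42865

3.43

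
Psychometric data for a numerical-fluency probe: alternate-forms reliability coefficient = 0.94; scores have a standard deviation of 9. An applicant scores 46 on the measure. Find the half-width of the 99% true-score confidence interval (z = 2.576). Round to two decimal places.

The standard error of measurement is 9.000·√(1 − 0.940) ≈ 9.000·0.245 ≈ 2.205.
2.576 · SEM ≈ 5.679

5.68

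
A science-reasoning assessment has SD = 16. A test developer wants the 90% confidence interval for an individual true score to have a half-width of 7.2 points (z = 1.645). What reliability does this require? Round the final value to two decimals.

0.93

Required SEM = 7.2 / 1.645 ≈ 4.3769
r = 1 − (4.3769/16)² ≈ 1 − 0.0748 ≈ 0.9252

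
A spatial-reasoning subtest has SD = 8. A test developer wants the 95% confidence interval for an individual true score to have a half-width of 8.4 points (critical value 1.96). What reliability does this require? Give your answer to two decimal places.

Required SEM = 8.4 / 1.96 ≈ 4.286
r = 1 − (SEM / SD)² = 1 − (4.286 / 8)² ≈ 1 − 0.287 ≈ 0.713

0.71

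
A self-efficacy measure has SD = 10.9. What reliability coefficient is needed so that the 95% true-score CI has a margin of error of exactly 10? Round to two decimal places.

0.78

SEM needed = half-width / z = 10/1.96 ≈ 5.1020
Required reliability = 1 − (SEM/SD)² = 1 − 0.2191 ≈ 0.7809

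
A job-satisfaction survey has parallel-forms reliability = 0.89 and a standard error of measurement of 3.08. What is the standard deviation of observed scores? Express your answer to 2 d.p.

SD = SEM / √(1 − r) = 3.08 / √0.1100 ≈ 3.08 / 0.3317 ≈ 9.2865

9.29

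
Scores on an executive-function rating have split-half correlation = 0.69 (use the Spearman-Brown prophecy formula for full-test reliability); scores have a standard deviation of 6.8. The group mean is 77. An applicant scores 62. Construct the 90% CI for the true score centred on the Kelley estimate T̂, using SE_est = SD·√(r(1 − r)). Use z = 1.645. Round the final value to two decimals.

[60.42, 69.08]

Spearman-Brown: r = 2(0.69) / (1 + 0.69) = 1.3800 / 1.6900 ≃ 0.8166
Estimated true score = 0.8166·62 + (1 − 0.8166)·77 ≃ 64.7515
SE_est = SD · √(r(1 − r)) = 6.8000 · √0.1498 ≃ 6.8000 · 0.3870 ≃ 2.6317
90% CI: 64.7515 ± 4.3292 ≃ (60.4223, 69.0807)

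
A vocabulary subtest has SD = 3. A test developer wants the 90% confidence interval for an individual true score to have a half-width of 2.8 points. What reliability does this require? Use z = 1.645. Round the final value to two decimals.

SEM needed = half-width / z = 2.8/1.645 ≈ 1.702
r = 1 − (SEM / SD)² = 1 − (1.702 / 3)² ≈ 1 − 0.322 ≈ 0.678

0.68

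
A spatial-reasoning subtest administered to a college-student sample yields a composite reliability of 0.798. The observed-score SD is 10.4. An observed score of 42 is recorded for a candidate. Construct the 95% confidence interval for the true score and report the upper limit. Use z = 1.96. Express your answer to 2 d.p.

The standard error of measurement is 10.400·√(1 − 0.798) ≈ 10.400·0.449 ≈ 4.674.
Margin = 1.96 · 4.674 ≈ 9.161
Upper limit = 42 + 9.161 ≈ 51.161

51.16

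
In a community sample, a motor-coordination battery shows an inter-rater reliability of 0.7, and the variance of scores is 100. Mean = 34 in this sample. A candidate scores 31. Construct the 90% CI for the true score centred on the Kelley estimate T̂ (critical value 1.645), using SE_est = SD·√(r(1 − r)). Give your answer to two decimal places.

SD = √100 = 10.000
T̂ = r·X + (1 − r)·M = 0.700·31 + 0.300·34 = 21.700 + 10.200 ≃ 31.900
SE_est = 10.000·√(0.700·0.300) ≃ 4.583
90% CI: 31.900 ± 7.538 ≃ (24.362, 39.438)

[24.36, 39.44]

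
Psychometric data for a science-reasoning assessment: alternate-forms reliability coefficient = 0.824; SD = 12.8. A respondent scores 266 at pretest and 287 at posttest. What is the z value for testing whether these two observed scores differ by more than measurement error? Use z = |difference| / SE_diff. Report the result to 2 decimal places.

2.77

SEM = 12.80000·√(1 − 0.82400) ≈ 5.36990
SE_diff = SEM · √2 ≈ 5.36990 · 1.41421 ≈ 7.59419
z = |266 − 287| / 7.59419 = 21 / 7.59419 ≈ 2.76527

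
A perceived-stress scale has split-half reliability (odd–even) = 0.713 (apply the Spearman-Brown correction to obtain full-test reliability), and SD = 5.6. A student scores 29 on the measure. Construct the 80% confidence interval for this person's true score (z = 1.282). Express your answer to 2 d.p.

Full-length reliability (Spearman-Brown) = 2(0.713)/(1+0.713) ≈ 0.832
SEM = 5.600×√(1 − 0.832) ≈ 2.292
1.282 × SEM ≈ 2.939
CI = 29 ± 2.939 → [26.061, 31.939]

[26.06, 31.94]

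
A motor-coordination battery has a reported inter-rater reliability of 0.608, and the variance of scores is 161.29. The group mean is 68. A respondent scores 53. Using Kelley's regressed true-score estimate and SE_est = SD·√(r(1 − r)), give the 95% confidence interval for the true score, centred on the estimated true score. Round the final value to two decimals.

[46.73, 71.03]

SD = √161.29 = 12.70000
T̂ = 0.60800(53) + 0.39200(68) ≃ 58.88000
SE_est = SD * √(r(1 − r)) = 12.70000 * √0.23834 ≃ 12.70000 * 0.48820 ≃ 6.20010
95% CI: 58.88000 ± 12.15219 ≃ (46.72781, 71.03219)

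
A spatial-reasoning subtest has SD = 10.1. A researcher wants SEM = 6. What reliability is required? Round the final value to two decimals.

r = 1 − (6.00000/10.1)² ≈ 1 − 0.35291 ≈ 0.64709

0.65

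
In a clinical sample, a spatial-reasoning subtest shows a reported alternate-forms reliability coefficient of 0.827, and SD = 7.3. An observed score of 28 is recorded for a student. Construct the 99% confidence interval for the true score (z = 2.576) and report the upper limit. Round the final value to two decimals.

The standard error of measurement is 7.30000·√(1 − 0.82700) ≈ 7.30000·0.41593 ≈ 3.03631.
2.576 · SEM ≈ 7.82153
Upper bound: 28 + 7.82153 = 35.82153

35.82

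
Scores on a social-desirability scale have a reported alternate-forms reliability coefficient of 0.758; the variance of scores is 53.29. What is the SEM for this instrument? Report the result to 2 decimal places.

3.59

SD = √53.29 ≈ 7.300
The standard error of measurement is 7.300×√(1 − 0.758) ≈ 7.300×0.492 ≈ 3.591.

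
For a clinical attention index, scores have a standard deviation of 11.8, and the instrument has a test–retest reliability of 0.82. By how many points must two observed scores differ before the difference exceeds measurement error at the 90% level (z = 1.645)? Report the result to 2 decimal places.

11.65

SEM = 11.80000*√(1 − 0.82000) ≈ 5.00632
SE_diff = √2 * SEM ≈ 7.08000
Smallest detectable difference = 1.645*7.08000 ≈ 11.64660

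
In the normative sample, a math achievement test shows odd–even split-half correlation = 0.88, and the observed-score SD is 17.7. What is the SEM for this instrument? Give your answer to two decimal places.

Spearman-Brown: r = 2(0.88) / (1 + 0.88) = 1.7600 / 1.8800 ≈ 0.9362
The standard error of measurement is 17.7000*√(1 − 0.9362) ≈ 17.7000*0.2526 ≈ 4.4718.

4.47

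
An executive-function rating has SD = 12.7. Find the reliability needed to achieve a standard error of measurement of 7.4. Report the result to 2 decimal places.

0.66

r = 1 − (SEM / SD)² = 1 − (7.400 / 12.7)² ≈ 1 − 0.340 ≈ 0.660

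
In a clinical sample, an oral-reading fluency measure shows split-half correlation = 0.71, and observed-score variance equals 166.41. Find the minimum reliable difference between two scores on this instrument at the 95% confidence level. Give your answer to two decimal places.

SD = √166.41 ≈ 12.9000
Full-length reliability (Spearman-Brown) = 2(0.71)/(1+0.71) ≈ 0.8304
SEM = 12.9000 · √(1 − 0.8304) = 12.9000 · √0.1696 ≈ 12.9000 · 0.4118 ≈ 5.3124
Standard error of the difference = 5.3124·√2 ≈ 7.5129
Minimum reliable difference = 1.96 · SE_diff ≈ 1.96 · 7.5129 ≈ 14.7252

14.73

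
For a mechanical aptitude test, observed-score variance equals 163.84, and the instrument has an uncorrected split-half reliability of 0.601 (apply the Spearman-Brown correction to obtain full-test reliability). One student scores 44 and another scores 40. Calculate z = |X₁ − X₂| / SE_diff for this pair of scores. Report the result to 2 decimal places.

SD = √163.84 ≈ 12.8000
Full-length reliability (Spearman-Brown) = 2(0.601)/(1+0.601) ≈ 0.7508
SEM = 12.8000 * √(1 − 0.7508) = 12.8000 * √0.2492 ≈ 12.8000 * 0.4992 ≈ 6.3900
SE_diff = SEM * √2 ≈ 6.3900 * 1.4142 ≈ 9.0368
z = |44 − 40| / 9.0368 = 4 / 9.0368 ≈ 0.4426

0.44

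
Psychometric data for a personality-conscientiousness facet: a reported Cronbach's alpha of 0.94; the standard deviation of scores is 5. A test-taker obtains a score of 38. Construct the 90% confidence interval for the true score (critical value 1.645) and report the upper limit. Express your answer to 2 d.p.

40.01

SEM = 5.0000·√(1 − 0.9400) ≈ 1.2247
Margin = 1.645 · 1.2247 ≈ 2.0147
Upper bound: 38 + 2.0147 = 40.0147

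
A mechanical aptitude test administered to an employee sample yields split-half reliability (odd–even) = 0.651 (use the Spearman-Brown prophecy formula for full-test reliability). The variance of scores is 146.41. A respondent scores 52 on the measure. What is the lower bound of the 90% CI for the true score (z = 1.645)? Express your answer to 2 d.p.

σ = 146.41^(1/2) = 12.1000
r_full = 2·0.651 / (1 + 0.651) ≈ 0.7886
SEM = 12.1000 · √(1 − 0.7886) = 12.1000 · √0.2114 ≈ 12.1000 · 0.4598 ≈ 5.5632
1.645 · SEM ≈ 9.1515
Lower limit = 52 − 9.1515 ≈ 42.8485

42.85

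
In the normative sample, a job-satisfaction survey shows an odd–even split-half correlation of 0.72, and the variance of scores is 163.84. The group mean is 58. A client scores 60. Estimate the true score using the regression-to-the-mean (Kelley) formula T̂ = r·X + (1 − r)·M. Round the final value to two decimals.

59.67

r_full = 2·0.72 / (1 + 0.72) ≈ 0.8372
T̂ = r·X + (1 − r)·M = 0.8372×60 + 0.1628×58 ≈ 50.2326 + 9.4419 ≈ 59.6744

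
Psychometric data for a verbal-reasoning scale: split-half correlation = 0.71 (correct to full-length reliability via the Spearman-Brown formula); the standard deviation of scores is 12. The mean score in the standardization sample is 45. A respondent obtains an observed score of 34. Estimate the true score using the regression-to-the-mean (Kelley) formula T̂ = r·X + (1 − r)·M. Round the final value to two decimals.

35.87

r_full = 2·0.71 / (1 + 0.71) ≃ 0.83041
Estimated true score = 0.83041×34 + (1 − 0.83041)×45 ≃ 35.86550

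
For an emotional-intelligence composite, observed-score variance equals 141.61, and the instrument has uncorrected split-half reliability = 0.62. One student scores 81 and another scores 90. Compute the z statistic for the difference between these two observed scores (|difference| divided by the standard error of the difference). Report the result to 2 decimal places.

σ = 141.61^(1/2) = 11.9000
r_full = 2·0.62 / (1 + 0.62) ≈ 0.7654
SEM = 11.9000×√(1 − 0.7654) ≈ 5.7634
SE_diff = SEM × √2 ≈ 5.7634 × 1.4142 ≈ 8.1507
z = 9 / 8.1507 ≈ 1.1042

1.10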